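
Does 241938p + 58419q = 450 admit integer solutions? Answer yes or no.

yes

gcd(241938, 58419):
  241938 = 4*58419 + 8262
  58419 = 7*8262 + 585
  8262 = 14*585 + 72
  585 = 8*72 + 9
  72 = 8*9
so gcd(241938, 58419) = 9.
9 divides 450, so integer solutions exist.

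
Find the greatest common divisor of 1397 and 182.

gcd(1397, 182):
  1397 = 7×182 + 123
  182 = 1×123 + 59
  123 = 2×59 + 5
  59 = 11×5 + 4
  5 = 1×4 + 1
  4 = 4×1
so gcd(1397, 182) = 1.

1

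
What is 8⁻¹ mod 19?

12

gcd(19, 8):
  19 = 2×8 + 3
  8 = 2×3 + 2
  3 = 1×2 + 1
  2 = 2×1
so gcd(19, 8) = 1.
Back-substitute for Bézout coefficients:
  1 = 3 - 1×2
  ... = 8×(-7) + 19×(3)
So 8×-7 ≡ 1 (mod 19), and -7 mod 19 = 12.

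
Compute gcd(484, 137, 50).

gcd(484, 137) = 1  (484 = 3*137 + 73, 137 = 1*73 + 64, 73 = 1*64 + 9, 64 = 7*9 + 1, 9 = 9*1).
gcd(1, 50) = 1.

1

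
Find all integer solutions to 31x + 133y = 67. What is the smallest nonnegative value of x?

118

gcd(133, 31):
  133 = 4×31 + 9
  31 = 3×9 + 4
  9 = 2×4 + 1
  4 = 4×1
so gcd(133, 31) = 1.
1 divides 67, so solutions exist.
Back-substitute for Bézout coefficients:
  1 = 9 - 2×4
  ... = 31×(-30) + 133×(7)
Scale by 67/1 = 67: (x₀, y₀) = (-2010, 469).
General solution: x = -2010 + 133t, y = 469 - 31t for integer t.
x ≥ 0: smallest is -2010 mod 133 = 118 (at t = 16), with y = -27.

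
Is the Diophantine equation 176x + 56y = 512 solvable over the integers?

gcd(176, 56) = 8.
8 divides 512, so integer solutions exist.

yes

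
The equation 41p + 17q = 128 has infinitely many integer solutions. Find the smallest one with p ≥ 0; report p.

11

gcd(41, 17) = 1  (41 = 2×17 + 7, 17 = 2×7 + 3, 7 = 2×3 + 1, 3 = 3×1).
1 divides 128, so solutions exist.
Back-substituting, 41×(5) + 17×(-12) = 1.
Scale by 128/1 = 128: (p₀, q₀) = (640, -1536).
General solution: p = 640 + 17t, q = -1536 - 41t for integer t.
p ≥ 0: smallest is 640 mod 17 = 11 (at t = -37), with q = -19.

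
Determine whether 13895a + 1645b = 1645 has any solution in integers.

yes

gcd(13895, 1645) = 35  (13895 = 8*1645 + 735, 1645 = 2*735 + 175, 735 = 4*175 + 35, 175 = 5*35).
35 divides 1645, so integer solutions exist.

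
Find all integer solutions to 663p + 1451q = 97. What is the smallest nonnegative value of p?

219

gcd(1451, 663) = 1.
1 divides 97, so solutions exist.
By Bézout, 663·(-267) + 1451·(122) = 1.
Scale by 97/1 = 97: (p₀, q₀) = (-25899, 11834).
General solution: p = -25899 + 1451t, q = 11834 - 663t for integer t.
p ≥ 0: smallest is -25899 mod 1451 = 219 (at t = 18), with q = -100.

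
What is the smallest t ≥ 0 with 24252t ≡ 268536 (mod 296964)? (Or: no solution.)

gcd(296964, 24252):
  296964 = 12·24252 + 5940
  24252 = 4·5940 + 492
  5940 = 12·492 + 36
  492 = 13·36 + 24
  36 = 1·24 + 12
  24 = 2·12
so gcd(296964, 24252) = 12.
12 divides 268536, so solutions exist.
Back-substitute for Bézout coefficients:
  12 = 36 - 1·24
  ... = 24252·(-8449) + 296964·(690)
So 24252·(-8449) ≡ 12 (mod 296964); multiply by 22378: t ≡ -189071722 (mod 24747).
Smallest nonnegative: t = -189071722 mod 24747 = 20105.

20105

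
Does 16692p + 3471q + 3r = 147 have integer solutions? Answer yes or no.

yes

gcd(16692, 3471):
  16692 = 4*3471 + 2808
  3471 = 1*2808 + 663
  2808 = 4*663 + 156
  663 = 4*156 + 39
  156 = 4*39
so gcd(16692, 3471) = 39.
gcd(39, 3) = 3.
3 divides 147, so integer solutions exist.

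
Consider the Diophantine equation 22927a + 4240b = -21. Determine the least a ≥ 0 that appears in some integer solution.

437

gcd(22927, 4240):
  22927 = 5·4240 + 1727
  4240 = 2·1727 + 786
  1727 = 2·786 + 155
  786 = 5·155 + 11
  155 = 14·11 + 1
  11 = 11·1
so gcd(22927, 4240) = 1.
1 divides -21, so solutions exist.
Back-substitute for Bézout coefficients:
  1 = 155 - 14·11
  ... = 22927·(383) + 4240·(-2071)
Scale by -21/1 = -21: (a₀, b₀) = (-8043, 43491).
General solution: a = -8043 + 4240t, b = 43491 - 22927t for integer t.
a ≥ 0: smallest is -8043 mod 4240 = 437 (at t = 2), with b = -2363.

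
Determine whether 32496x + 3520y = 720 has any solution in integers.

gcd(32496, 3520) = 16  (32496 = 9*3520 + 816, 3520 = 4*816 + 256, 816 = 3*256 + 48, 256 = 5*48 + 16, 48 = 3*16).
16 divides 720, so integer solutions exist.

yes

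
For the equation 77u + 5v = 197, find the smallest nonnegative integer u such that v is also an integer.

gcd(77, 5) = 1  (77 = 15×5 + 2, 5 = 2×2 + 1, 2 = 2×1).
1 divides 197, so solutions exist.
Back-substituting, 77×(-2) + 5×(31) = 1.
Scale by 197/1 = 197: (u₀, v₀) = (-394, 6107).
General solution: u = -394 + 5t, v = 6107 - 77t for integer t.
u ≥ 0: smallest is -394 mod 5 = 1 (at t = 79), with v = 24.

1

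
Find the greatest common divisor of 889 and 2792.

1

gcd(2792, 889):
  2792 = 3×889 + 125
  889 = 7×125 + 14
  125 = 8×14 + 13
  14 = 1×13 + 1
  13 = 13×1
so gcd(2792, 889) = 1.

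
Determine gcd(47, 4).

gcd(47, 4):
  47 = 11·4 + 3
  4 = 1·3 + 1
  3 = 3·1
so gcd(47, 4) = 1.

1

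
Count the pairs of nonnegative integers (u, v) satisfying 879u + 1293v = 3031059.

gcd(1293, 879) = 3  (1293 = 1×879 + 414, 879 = 2×414 + 51, 414 = 8×51 + 6, 51 = 8×6 + 3, 6 = 2×3).
Back-substituting, 879×(203) + 1293×(-138) = 3.
Scale by 1010353: one solution is (205101659, -139428714). Reduce u mod 431: (396, 2075).
General: u = 396 + 431t, v = 2075 - 293t.
u ≥ 0 ⇒ t ≥ 0; v ≥ 0 ⇒ t ≤ 7. So t ∈ [0, 7]: 8 solutions.

8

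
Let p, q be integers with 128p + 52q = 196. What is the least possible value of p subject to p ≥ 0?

6

gcd(128, 52) = 4.
4 divides 196, so solutions exist.
By Bézout, 128×(-2) + 52×(5) = 4.
Scale by 196/4 = 49: (p₀, q₀) = (-98, 245).
General solution: p = -98 + 13t, q = 245 - 32t for integer t.
p ≥ 0: smallest is -98 mod 13 = 6 (at t = 8), with q = -11.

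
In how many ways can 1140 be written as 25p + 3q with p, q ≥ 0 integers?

gcd(25, 3):
  25 = 8*3 + 1
  3 = 3*1
so gcd(25, 3) = 1.
Back-substitute for Bézout coefficients:
  1 = 25 - 8*3
  ... = 25*(1) + 3*(-8)
Scale by 1140: one solution is (1140, -9120). Reduce p mod 3: (0, 380).
General: p = 0 + 3t, q = 380 - 25t.
p ≥ 0 ⇒ t ≥ 0; q ≥ 0 ⇒ t ≤ 15. So t ∈ [0, 15]: 16 solutions.

16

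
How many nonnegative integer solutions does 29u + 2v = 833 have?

gcd(29, 2) = 1.
By Bézout, 29*(1) + 2*(-14) = 1.
One solution: (1, 402).
General: u = 1 + 2t, v = 402 - 29t.
u ≥ 0 ⇒ t ≥ 0; v ≥ 0 ⇒ t ≤ 13. So t ∈ [0, 13]: 14 solutions.

14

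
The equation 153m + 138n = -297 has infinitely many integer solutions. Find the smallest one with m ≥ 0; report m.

gcd(153, 138):
  153 = 1×138 + 15
  138 = 9×15 + 3
  15 = 5×3
so gcd(153, 138) = 3.
3 divides -297, so solutions exist.
Back-substitute for Bézout coefficients:
  3 = 138 - 9×15
  ... = 153×(-9) + 138×(10)
Scale by -297/3 = -99: (m₀, n₀) = (891, -990).
General solution: m = 891 + 46t, n = -990 - 51t for integer t.
m ≥ 0: smallest is 891 mod 46 = 17 (at t = -19), with n = -21.

17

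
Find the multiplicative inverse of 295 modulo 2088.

gcd(2088, 295) = 1  (2088 = 7·295 + 23, 295 = 12·23 + 19, 23 = 1·19 + 4, 19 = 4·4 + 3, 4 = 1·3 + 1, 3 = 3·1).
Back-substituting, 295·(-545) + 2088·(77) = 1.
So 295·-545 ≡ 1 (mod 2088), and -545 mod 2088 = 1543.

1543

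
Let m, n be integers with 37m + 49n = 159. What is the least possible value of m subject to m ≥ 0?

48

gcd(49, 37) = 1  (49 = 1×37 + 12, 37 = 3×12 + 1, 12 = 12×1).
1 divides 159, so solutions exist.
Back-substituting, 37×(4) + 49×(-3) = 1.
Scale by 159/1 = 159: (m₀, n₀) = (636, -477).
General solution: m = 636 + 49t, n = -477 - 37t for integer t.
m ≥ 0: smallest is 636 mod 49 = 48 (at t = -12), with n = -33.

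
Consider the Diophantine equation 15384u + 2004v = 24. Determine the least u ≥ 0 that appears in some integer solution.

gcd(15384, 2004) = 12.
12 divides 24, so solutions exist.
By Bézout, 15384·(34) + 2004·(-261) = 12.
Scale by 24/12 = 2: (u₀, v₀) = (68, -522).
General solution: u = 68 + 167t, v = -522 - 1282t for integer t.
u ≥ 0: smallest is 68 mod 167 = 68 (at t = 0), with v = -522.

68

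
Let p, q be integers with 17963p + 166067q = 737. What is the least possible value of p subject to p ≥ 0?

gcd(166067, 17963) = 11.
11 divides 737, so solutions exist.
By Bézout, 17963·(3661) + 166067·(-396) = 11.
Scale by 737/11 = 67: (p₀, q₀) = (245287, -26532).
General solution: p = 245287 + 15097t, q = -26532 - 1633t for integer t.
p ≥ 0: smallest is 245287 mod 15097 = 3735 (at t = -16), with q = -404.

3735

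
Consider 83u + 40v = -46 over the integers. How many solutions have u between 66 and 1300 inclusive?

gcd(83, 40):
  83 = 2×40 + 3
  40 = 13×3 + 1
  3 = 3×1
so gcd(83, 40) = 1.
Back-substitute for Bézout coefficients:
  1 = 40 - 13×3
  ... = 83×(-13) + 40×(27)
Scale by -46: particular solution (598, -1242); reduce u mod 40: (38, -80).
General solution: u = 38 + 40t, v = -80 - 83t for integer t.
66 ≤ 38 + 40t ≤ 1300 gives t ∈ [1, 31], which is 31 values.

31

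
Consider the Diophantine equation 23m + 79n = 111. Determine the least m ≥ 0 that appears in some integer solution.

22

gcd(79, 23) = 1.
1 divides 111, so solutions exist.
By Bézout, 23·(-24) + 79·(7) = 1.
Scale by 111/1 = 111: (m₀, n₀) = (-2664, 777).
General solution: m = -2664 + 79t, n = 777 - 23t for integer t.
m ≥ 0: smallest is -2664 mod 79 = 22 (at t = 34), with n = -5.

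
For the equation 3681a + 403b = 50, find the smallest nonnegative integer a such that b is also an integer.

389

gcd(3681, 403) = 1.
1 divides 50, so solutions exist.
By Bézout, 3681*(-97) + 403*(886) = 1.
Scale by 50/1 = 50: (a₀, b₀) = (-4850, 44300).
General solution: a = -4850 + 403t, b = 44300 - 3681t for integer t.
a ≥ 0: smallest is -4850 mod 403 = 389 (at t = 13), with b = -3553.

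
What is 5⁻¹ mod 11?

gcd(11, 5):
  11 = 2*5 + 1
  5 = 5*1
so gcd(11, 5) = 1.
Back-substitute for Bézout coefficients:
  1 = 11 - 2*5
  ... = 5*(-2) + 11*(1)
So 5*-2 ≡ 1 (mod 11), and -2 mod 11 = 9.

9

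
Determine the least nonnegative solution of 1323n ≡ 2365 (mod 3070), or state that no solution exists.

gcd(3070, 1323) = 1  (3070 = 2·1323 + 424, 1323 = 3·424 + 51, 424 = 8·51 + 16, 51 = 3·16 + 3, 16 = 5·3 + 1, 3 = 3·1).
1 divides 2365, so solutions exist.
Back-substituting, 1323·(-963) + 3070·(415) = 1.
So 1323·(-963) ≡ 1 (mod 3070); multiply by 2365: n ≡ -2277495 (mod 3070).
Smallest nonnegative: n = -2277495 mod 3070 = 445.

445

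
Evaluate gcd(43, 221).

1

gcd(221, 43):
  221 = 5·43 + 6
  43 = 7·6 + 1
  6 = 6·1
so gcd(221, 43) = 1.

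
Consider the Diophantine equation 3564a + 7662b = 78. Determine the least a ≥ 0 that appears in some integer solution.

gcd(7662, 3564):
  7662 = 2×3564 + 534
  3564 = 6×534 + 360
  534 = 1×360 + 174
  360 = 2×174 + 12
  174 = 14×12 + 6
  12 = 2×6
so gcd(7662, 3564) = 6.
6 divides 78, so solutions exist.
Back-substitute for Bézout coefficients:
  6 = 174 - 14×12
  ... = 3564×(-617) + 7662×(287)
Scale by 78/6 = 13: (a₀, b₀) = (-8021, 3731).
General solution: a = -8021 + 1277t, b = 3731 - 594t for integer t.
a ≥ 0: smallest is -8021 mod 1277 = 918 (at t = 7), with b = -427.

918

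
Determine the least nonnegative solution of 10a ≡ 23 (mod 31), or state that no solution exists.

24

gcd(31, 10) = 1.
1 divides 23, so solutions exist.
By Bézout, 10×(-3) + 31×(1) = 1.
So 10×(-3) ≡ 1 (mod 31); multiply by 23: a ≡ -69 (mod 31).
Smallest nonnegative: a = -69 mod 31 = 24.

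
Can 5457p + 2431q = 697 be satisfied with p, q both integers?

yes

gcd(5457, 2431) = 17.
17 divides 697, so integer solutions exist.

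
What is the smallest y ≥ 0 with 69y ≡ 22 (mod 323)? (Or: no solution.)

gcd(323, 69) = 1.
1 divides 22, so solutions exist.
By Bézout, 69×(103) + 323×(-22) = 1.
So 69×(103) ≡ 1 (mod 323); multiply by 22: y ≡ 2266 (mod 323).
Smallest nonnegative: y = 2266 mod 323 = 5.

5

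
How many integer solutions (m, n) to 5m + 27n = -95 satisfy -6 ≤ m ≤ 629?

gcd(27, 5) = 1.
By Bézout, 5*(11) + 27*(-2) = 1.
Particular solution: (8, -5).
General solution: m = 8 + 27t, n = -5 - 5t for integer t.
-6 ≤ 8 + 27t ≤ 629 gives t ∈ [0, 23], which is 24 values.

24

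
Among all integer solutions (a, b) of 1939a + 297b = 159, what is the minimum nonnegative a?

141

gcd(1939, 297):
  1939 = 6*297 + 157
  297 = 1*157 + 140
  157 = 1*140 + 17
  140 = 8*17 + 4
  17 = 4*4 + 1
  4 = 4*1
so gcd(1939, 297) = 1.
1 divides 159, so solutions exist.
Back-substitute for Bézout coefficients:
  1 = 17 - 4*4
  ... = 1939*(70) + 297*(-457)
Scale by 159/1 = 159: (a₀, b₀) = (11130, -72663).
General solution: a = 11130 + 297t, b = -72663 - 1939t for integer t.
a ≥ 0: smallest is 11130 mod 297 = 141 (at t = -37), with b = -920.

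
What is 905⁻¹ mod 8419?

7405

gcd(8419, 905) = 1  (8419 = 9×905 + 274, 905 = 3×274 + 83, 274 = 3×83 + 25, 83 = 3×25 + 8, 25 = 3×8 + 1, 8 = 8×1).
Back-substituting, 905×(-1014) + 8419×(109) = 1.
So 905×-1014 ≡ 1 (mod 8419), and -1014 mod 8419 = 7405.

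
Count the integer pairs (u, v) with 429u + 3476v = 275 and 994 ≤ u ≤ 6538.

18

gcd(3476, 429):
  3476 = 8·429 + 44
  429 = 9·44 + 33
  44 = 1·33 + 11
  33 = 3·11
so gcd(3476, 429) = 11.
Back-substitute for Bézout coefficients:
  11 = 44 - 1·33
  ... = 429·(-81) + 3476·(10)
Scale by 25: particular solution (-2025, 250); reduce u mod 316: (187, -23).
General solution: u = 187 + 316t, v = -23 - 39t for integer t.
994 ≤ 187 + 316t ≤ 6538 gives t ∈ [3, 20], which is 18 values.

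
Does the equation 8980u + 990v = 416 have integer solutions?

gcd(8980, 990) = 10  (8980 = 9*990 + 70, 990 = 14*70 + 10, 70 = 7*10).
10 does not divide 416 (remainder 6), so no integer solutions.

no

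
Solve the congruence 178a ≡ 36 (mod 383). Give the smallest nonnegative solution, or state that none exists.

gcd(383, 178):
  383 = 2×178 + 27
  178 = 6×27 + 16
  27 = 1×16 + 11
  16 = 1×11 + 5
  11 = 2×5 + 1
  5 = 5×1
so gcd(383, 178) = 1.
1 divides 36, so solutions exist.
Back-substitute for Bézout coefficients:
  1 = 11 - 2×5
  ... = 178×(-71) + 383×(33)
So 178×(-71) ≡ 1 (mod 383); multiply by 36: a ≡ -2556 (mod 383).
Smallest nonnegative: a = -2556 mod 383 = 125.

125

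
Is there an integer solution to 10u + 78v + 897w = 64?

yes

gcd(78, 10) = 2  (78 = 7×10 + 8, 10 = 1×8 + 2, 8 = 4×2).
gcd(2, 897) = 1.
1 divides 64, so integer solutions exist.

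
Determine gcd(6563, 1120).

1

gcd(6563, 1120) = 1  (6563 = 5×1120 + 963, 1120 = 1×963 + 157, 963 = 6×157 + 21, 157 = 7×21 + 10, 21 = 2×10 + 1, 10 = 10×1).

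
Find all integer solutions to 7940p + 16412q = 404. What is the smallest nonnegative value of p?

2559

gcd(16412, 7940) = 4  (16412 = 2*7940 + 532, 7940 = 14*532 + 492, 532 = 1*492 + 40, 492 = 12*40 + 12, 40 = 3*12 + 4, 12 = 3*4).
4 divides 404, so solutions exist.
Back-substituting, 7940*(-1234) + 16412*(597) = 4.
Scale by 404/4 = 101: (p₀, q₀) = (-124634, 60297).
General solution: p = -124634 + 4103t, q = 60297 - 1985t for integer t.
p ≥ 0: smallest is -124634 mod 4103 = 2559 (at t = 31), with q = -1238.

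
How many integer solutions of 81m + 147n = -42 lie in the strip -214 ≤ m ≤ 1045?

gcd(147, 81) = 3.
By Bézout, 81×(20) + 147×(-11) = 3.
Particular solution: (14, -8).
General solution: m = 14 + 49t, n = -8 - 27t for integer t.
-214 ≤ 14 + 49t ≤ 1045 gives t ∈ [-4, 21], which is 26 values.

26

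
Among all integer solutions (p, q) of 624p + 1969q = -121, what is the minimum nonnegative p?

836

gcd(1969, 624):
  1969 = 3*624 + 97
  624 = 6*97 + 42
  97 = 2*42 + 13
  42 = 3*13 + 3
  13 = 4*3 + 1
  3 = 3*1
so gcd(1969, 624) = 1.
1 divides -121, so solutions exist.
Back-substitute for Bézout coefficients:
  1 = 13 - 4*3
  ... = 624*(-609) + 1969*(193)
Scale by -121/1 = -121: (p₀, q₀) = (73689, -23353).
General solution: p = 73689 + 1969t, q = -23353 - 624t for integer t.
p ≥ 0: smallest is 73689 mod 1969 = 836 (at t = -37), with q = -265.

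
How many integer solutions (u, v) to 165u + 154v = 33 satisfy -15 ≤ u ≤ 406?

30

gcd(165, 154) = 11  (165 = 1*154 + 11, 154 = 14*11).
Back-substituting, 165*(1) + 154*(-1) = 11.
Scale by 3: particular solution (3, -3); reduce u mod 14: (3, -3).
General solution: u = 3 + 14t, v = -3 - 15t for integer t.
-15 ≤ 3 + 14t ≤ 406 gives t ∈ [-1, 28], which is 30 values.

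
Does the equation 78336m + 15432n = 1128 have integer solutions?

yes

gcd(78336, 15432) = 24.
24 divides 1128, so integer solutions exist.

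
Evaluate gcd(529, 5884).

1

gcd(5884, 529) = 1  (5884 = 11·529 + 65, 529 = 8·65 + 9, 65 = 7·9 + 2, 9 = 4·2 + 1, 2 = 2·1).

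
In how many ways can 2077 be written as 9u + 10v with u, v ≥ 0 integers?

23

gcd(10, 9) = 1  (10 = 1*9 + 1, 9 = 9*1).
Back-substituting, 9*(-1) + 10*(1) = 1.
Scale by 2077: one solution is (-2077, 2077). Reduce u mod 10: (3, 205).
General: u = 3 + 10t, v = 205 - 9t.
u ≥ 0 ⇒ t ≥ 0; v ≥ 0 ⇒ t ≤ 22. So t ∈ [0, 22]: 23 solutions.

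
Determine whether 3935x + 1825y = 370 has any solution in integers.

yes

gcd(3935, 1825) = 5  (3935 = 2×1825 + 285, 1825 = 6×285 + 115, 285 = 2×115 + 55, 115 = 2×55 + 5, 55 = 11×5).
5 divides 370, so integer solutions exist.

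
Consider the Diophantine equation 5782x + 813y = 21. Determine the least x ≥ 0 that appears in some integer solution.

gcd(5782, 813):
  5782 = 7·813 + 91
  813 = 8·91 + 85
  91 = 1·85 + 6
  85 = 14·6 + 1
  6 = 6·1
so gcd(5782, 813) = 1.
1 divides 21, so solutions exist.
Back-substitute for Bézout coefficients:
  1 = 85 - 14·6
  ... = 5782·(-134) + 813·(953)
Scale by 21/1 = 21: (x₀, y₀) = (-2814, 20013).
General solution: x = -2814 + 813t, y = 20013 - 5782t for integer t.
x ≥ 0: smallest is -2814 mod 813 = 438 (at t = 4), with y = -3115.

438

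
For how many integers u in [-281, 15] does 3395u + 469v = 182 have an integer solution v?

5

gcd(3395, 469):
  3395 = 7*469 + 112
  469 = 4*112 + 21
  112 = 5*21 + 7
  21 = 3*7
so gcd(3395, 469) = 7.
Back-substitute for Bézout coefficients:
  7 = 112 - 5*21
  ... = 3395*(21) + 469*(-152)
Scale by 26: particular solution (546, -3952); reduce u mod 67: (10, -72).
General solution: u = 10 + 67t, v = -72 - 485t for integer t.
-281 ≤ 10 + 67t ≤ 15 gives t ∈ [-4, 0], which is 5 values.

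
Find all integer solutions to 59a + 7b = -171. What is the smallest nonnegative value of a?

gcd(59, 7):
  59 = 8·7 + 3
  7 = 2·3 + 1
  3 = 3·1
so gcd(59, 7) = 1.
1 divides -171, so solutions exist.
Back-substitute for Bézout coefficients:
  1 = 7 - 2·3
  ... = 59·(-2) + 7·(17)
Scale by -171/1 = -171: (a₀, b₀) = (342, -2907).
General solution: a = 342 + 7t, b = -2907 - 59t for integer t.
a ≥ 0: smallest is 342 mod 7 = 6 (at t = -48), with b = -75.

6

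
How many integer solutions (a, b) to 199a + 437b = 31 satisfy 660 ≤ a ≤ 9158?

gcd(437, 199):
  437 = 2×199 + 39
  199 = 5×39 + 4
  39 = 9×4 + 3
  4 = 1×3 + 1
  3 = 3×1
so gcd(437, 199) = 1.
Back-substitute for Bézout coefficients:
  1 = 4 - 1×3
  ... = 199×(112) + 437×(-51)
Scale by 31: particular solution (3472, -1581); reduce a mod 437: (413, -188).
General solution: a = 413 + 437t, b = -188 - 199t for integer t.
660 ≤ 413 + 437t ≤ 9158 gives t ∈ [1, 20], which is 20 values.

20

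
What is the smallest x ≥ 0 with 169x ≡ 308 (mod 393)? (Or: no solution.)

gcd(393, 169) = 1  (393 = 2·169 + 55, 169 = 3·55 + 4, 55 = 13·4 + 3, 4 = 1·3 + 1, 3 = 3·1).
1 divides 308, so solutions exist.
Back-substituting, 169·(100) + 393·(-43) = 1.
So 169·(100) ≡ 1 (mod 393); multiply by 308: x ≡ 30800 (mod 393).
Smallest nonnegative: x = 30800 mod 393 = 146.

146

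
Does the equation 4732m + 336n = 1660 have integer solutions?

no

gcd(4732, 336):
  4732 = 14*336 + 28
  336 = 12*28
so gcd(4732, 336) = 28.
28 does not divide 1660 (remainder 8), so no integer solutions.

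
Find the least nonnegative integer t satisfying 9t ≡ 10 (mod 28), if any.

gcd(28, 9):
  28 = 3×9 + 1
  9 = 9×1
so gcd(28, 9) = 1.
1 divides 10, so solutions exist.
Back-substitute for Bézout coefficients:
  1 = 28 - 3×9
  ... = 9×(-3) + 28×(1)
So 9×(-3) ≡ 1 (mod 28); multiply by 10: t ≡ -30 (mod 28).
Smallest nonnegative: t = -30 mod 28 = 26.

26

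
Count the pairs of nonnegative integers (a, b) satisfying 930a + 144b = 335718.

15

gcd(930, 144) = 6  (930 = 6×144 + 66, 144 = 2×66 + 12, 66 = 5×12 + 6, 12 = 2×6).
Back-substituting, 930×(11) + 144×(-71) = 6.
Scale by 55953: one solution is (615483, -3972663). Reduce a mod 24: (3, 2312).
General: a = 3 + 24t, b = 2312 - 155t.
a ≥ 0 ⇒ t ≥ 0; b ≥ 0 ⇒ t ≤ 14. So t ∈ [0, 14]: 15 solutions.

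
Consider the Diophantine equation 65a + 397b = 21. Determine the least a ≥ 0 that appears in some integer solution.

379

gcd(397, 65):
  397 = 6·65 + 7
  65 = 9·7 + 2
  7 = 3·2 + 1
  2 = 2·1
so gcd(397, 65) = 1.
1 divides 21, so solutions exist.
Back-substitute for Bézout coefficients:
  1 = 7 - 3·2
  ... = 65·(-171) + 397·(28)
Scale by 21/1 = 21: (a₀, b₀) = (-3591, 588).
General solution: a = -3591 + 397t, b = 588 - 65t for integer t.
a ≥ 0: smallest is -3591 mod 397 = 379 (at t = 10), with b = -62.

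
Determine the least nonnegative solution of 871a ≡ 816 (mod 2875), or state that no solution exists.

gcd(2875, 871) = 1.
1 divides 816, so solutions exist.
By Bézout, 871·(406) + 2875·(-123) = 1.
So 871·(406) ≡ 1 (mod 2875); multiply by 816: a ≡ 331296 (mod 2875).
Smallest nonnegative: a = 331296 mod 2875 = 671.

671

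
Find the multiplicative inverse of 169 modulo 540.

409

gcd(540, 169) = 1.
By Bézout, 169·(-131) + 540·(41) = 1.
So 169·-131 ≡ 1 (mod 540), and -131 mod 540 = 409.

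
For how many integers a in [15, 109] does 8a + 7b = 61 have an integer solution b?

gcd(8, 7):
  8 = 1×7 + 1
  7 = 7×1
so gcd(8, 7) = 1.
Back-substitute for Bézout coefficients:
  1 = 8 - 1×7
  ... = 8×(1) + 7×(-1)
Scale by 61: particular solution (61, -61); reduce a mod 7: (5, 3).
General solution: a = 5 + 7t, b = 3 - 8t for integer t.
15 ≤ 5 + 7t ≤ 109 gives t ∈ [2, 14], which is 13 values.

13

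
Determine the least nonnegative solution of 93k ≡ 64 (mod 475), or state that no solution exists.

gcd(475, 93):
  475 = 5×93 + 10
  93 = 9×10 + 3
  10 = 3×3 + 1
  3 = 3×1
so gcd(475, 93) = 1.
1 divides 64, so solutions exist.
Back-substitute for Bézout coefficients:
  1 = 10 - 3×3
  ... = 93×(-143) + 475×(28)
So 93×(-143) ≡ 1 (mod 475); multiply by 64: k ≡ -9152 (mod 475).
Smallest nonnegative: k = -9152 mod 475 = 348.

348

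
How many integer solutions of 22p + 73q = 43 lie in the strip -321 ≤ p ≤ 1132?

20

gcd(73, 22):
  73 = 3×22 + 7
  22 = 3×7 + 1
  7 = 7×1
so gcd(73, 22) = 1.
Back-substitute for Bézout coefficients:
  1 = 22 - 3×7
  ... = 22×(10) + 73×(-3)
Scale by 43: particular solution (430, -129); reduce p mod 73: (65, -19).
General solution: p = 65 + 73t, q = -19 - 22t for integer t.
-321 ≤ 65 + 73t ≤ 1132 gives t ∈ [-5, 14], which is 20 values.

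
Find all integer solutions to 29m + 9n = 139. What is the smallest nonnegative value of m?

gcd(29, 9):
  29 = 3×9 + 2
  9 = 4×2 + 1
  2 = 2×1
so gcd(29, 9) = 1.
1 divides 139, so solutions exist.
Back-substitute for Bézout coefficients:
  1 = 9 - 4×2
  ... = 29×(-4) + 9×(13)
Scale by 139/1 = 139: (m₀, n₀) = (-556, 1807).
General solution: m = -556 + 9t, n = 1807 - 29t for integer t.
m ≥ 0: smallest is -556 mod 9 = 2 (at t = 62), with n = 9.

2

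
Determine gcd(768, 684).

gcd(768, 684):
  768 = 1×684 + 84
  684 = 8×84 + 12
  84 = 7×12
so gcd(768, 684) = 12.

12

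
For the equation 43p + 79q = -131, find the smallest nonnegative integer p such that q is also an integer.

19

gcd(79, 43) = 1.
1 divides -131, so solutions exist.
By Bézout, 43·(-11) + 79·(6) = 1.
Scale by -131/1 = -131: (p₀, q₀) = (1441, -786).
General solution: p = 1441 + 79t, q = -786 - 43t for integer t.
p ≥ 0: smallest is 1441 mod 79 = 19 (at t = -18), with q = -12.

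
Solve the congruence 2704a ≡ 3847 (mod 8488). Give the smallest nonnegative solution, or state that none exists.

no solution

gcd(8488, 2704) = 8  (8488 = 3·2704 + 376, 2704 = 7·376 + 72, 376 = 5·72 + 16, 72 = 4·16 + 8, 16 = 2·8).
8 does not divide 3847, so the congruence has no solution.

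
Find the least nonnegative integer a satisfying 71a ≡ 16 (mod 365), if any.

211

gcd(365, 71):
  365 = 5×71 + 10
  71 = 7×10 + 1
  10 = 10×1
so gcd(365, 71) = 1.
1 divides 16, so solutions exist.
Back-substitute for Bézout coefficients:
  1 = 71 - 7×10
  ... = 71×(36) + 365×(-7)
So 71×(36) ≡ 1 (mod 365); multiply by 16: a ≡ 576 (mod 365).
Smallest nonnegative: a = 576 mod 365 = 211.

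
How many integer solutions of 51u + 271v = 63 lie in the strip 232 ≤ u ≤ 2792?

10

gcd(271, 51):
  271 = 5·51 + 16
  51 = 3·16 + 3
  16 = 5·3 + 1
  3 = 3·1
so gcd(271, 51) = 1.
Back-substitute for Bézout coefficients:
  1 = 16 - 5·3
  ... = 51·(-85) + 271·(16)
Scale by 63: particular solution (-5355, 1008); reduce u mod 271: (65, -12).
General solution: u = 65 + 271t, v = -12 - 51t for integer t.
232 ≤ 65 + 271t ≤ 2792 gives t ∈ [1, 10], which is 10 values.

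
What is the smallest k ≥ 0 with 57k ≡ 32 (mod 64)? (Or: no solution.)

32

gcd(64, 57) = 1.
1 divides 32, so solutions exist.
By Bézout, 57·(9) + 64·(-8) = 1.
So 57·(9) ≡ 1 (mod 64); multiply by 32: k ≡ 288 (mod 64).
Smallest nonnegative: k = 288 mod 64 = 32.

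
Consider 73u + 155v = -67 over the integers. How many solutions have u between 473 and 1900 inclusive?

9

gcd(155, 73):
  155 = 2*73 + 9
  73 = 8*9 + 1
  9 = 9*1
so gcd(155, 73) = 1.
Back-substitute for Bézout coefficients:
  1 = 73 - 8*9
  ... = 73*(17) + 155*(-8)
Scale by -67: particular solution (-1139, 536); reduce u mod 155: (101, -48).
General solution: u = 101 + 155t, v = -48 - 73t for integer t.
473 ≤ 101 + 155t ≤ 1900 gives t ∈ [3, 11], which is 9 values.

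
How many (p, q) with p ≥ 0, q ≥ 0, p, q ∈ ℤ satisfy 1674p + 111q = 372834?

6

gcd(1674, 111):
  1674 = 15·111 + 9
  111 = 12·9 + 3
  9 = 3·3
so gcd(1674, 111) = 3.
Back-substitute for Bézout coefficients:
  3 = 111 - 12·9
  ... = 1674·(-12) + 111·(181)
Scale by 124278: one solution is (-1491336, 22494318). Reduce p mod 37: (23, 3012).
General: p = 23 + 37t, q = 3012 - 558t.
p ≥ 0 ⇒ t ≥ 0; q ≥ 0 ⇒ t ≤ 5. So t ∈ [0, 5]: 6 solutions.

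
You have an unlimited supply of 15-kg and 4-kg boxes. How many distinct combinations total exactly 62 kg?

Need nonnegative integers with 15j + 4k = 62.
gcd(15, 4) = 1, and 15·(-1) + 4·(4) = 1.
So (j₀, k₀) = (-62, 248); general j = -62 + 4t, k = 248 - 15t.
j ≥ 0 ⇒ t ≥ 16; k ≥ 0 ⇒ t ≤ 16. That's 1 value of t.

1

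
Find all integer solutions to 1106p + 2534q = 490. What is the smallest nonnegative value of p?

115

gcd(2534, 1106):
  2534 = 2·1106 + 322
  1106 = 3·322 + 140
  322 = 2·140 + 42
  140 = 3·42 + 14
  42 = 3·14
so gcd(2534, 1106) = 14.
14 divides 490, so solutions exist.
Back-substitute for Bézout coefficients:
  14 = 140 - 3·42
  ... = 1106·(55) + 2534·(-24)
Scale by 490/14 = 35: (p₀, q₀) = (1925, -840).
General solution: p = 1925 + 181t, q = -840 - 79t for integer t.
p ≥ 0: smallest is 1925 mod 181 = 115 (at t = -10), with q = -50.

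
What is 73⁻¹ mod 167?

gcd(167, 73):
  167 = 2·73 + 21
  73 = 3·21 + 10
  21 = 2·10 + 1
  10 = 10·1
so gcd(167, 73) = 1.
Back-substitute for Bézout coefficients:
  1 = 21 - 2·10
  ... = 73·(-16) + 167·(7)
So 73·-16 ≡ 1 (mod 167), and -16 mod 167 = 151.

151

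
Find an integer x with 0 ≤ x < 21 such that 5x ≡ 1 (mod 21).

gcd(21, 5) = 1.
By Bézout, 5×(-4) + 21×(1) = 1.
So 5×-4 ≡ 1 (mod 21), and -4 mod 21 = 17.

17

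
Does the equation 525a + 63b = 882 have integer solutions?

yes

gcd(525, 63):
  525 = 8·63 + 21
  63 = 3·21
so gcd(525, 63) = 21.
21 divides 882, so integer solutions exist.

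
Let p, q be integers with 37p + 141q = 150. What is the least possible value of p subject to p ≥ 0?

gcd(141, 37):
  141 = 3*37 + 30
  37 = 1*30 + 7
  30 = 4*7 + 2
  7 = 3*2 + 1
  2 = 2*1
so gcd(141, 37) = 1.
1 divides 150, so solutions exist.
Back-substitute for Bézout coefficients:
  1 = 7 - 3*2
  ... = 37*(61) + 141*(-16)
Scale by 150/1 = 150: (p₀, q₀) = (9150, -2400).
General solution: p = 9150 + 141t, q = -2400 - 37t for integer t.
p ≥ 0: smallest is 9150 mod 141 = 126 (at t = -64), with q = -32.

126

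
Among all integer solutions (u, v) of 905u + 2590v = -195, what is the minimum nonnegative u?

gcd(2590, 905):
  2590 = 2*905 + 780
  905 = 1*780 + 125
  780 = 6*125 + 30
  125 = 4*30 + 5
  30 = 6*5
so gcd(2590, 905) = 5.
5 divides -195, so solutions exist.
Back-substitute for Bézout coefficients:
  5 = 125 - 4*30
  ... = 905*(83) + 2590*(-29)
Scale by -195/5 = -39: (u₀, v₀) = (-3237, 1131).
General solution: u = -3237 + 518t, v = 1131 - 181t for integer t.
u ≥ 0: smallest is -3237 mod 518 = 389 (at t = 7), with v = -136.

389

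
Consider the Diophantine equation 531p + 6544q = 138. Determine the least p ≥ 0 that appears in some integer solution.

2958

gcd(6544, 531) = 1  (6544 = 12*531 + 172, 531 = 3*172 + 15, 172 = 11*15 + 7, 15 = 2*7 + 1, 7 = 7*1).
1 divides 138, so solutions exist.
Back-substituting, 531*(875) + 6544*(-71) = 1.
Scale by 138/1 = 138: (p₀, q₀) = (120750, -9798).
General solution: p = 120750 + 6544t, q = -9798 - 531t for integer t.
p ≥ 0: smallest is 120750 mod 6544 = 2958 (at t = -18), with q = -240.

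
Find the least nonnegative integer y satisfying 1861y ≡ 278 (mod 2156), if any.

gcd(2156, 1861):
  2156 = 1·1861 + 295
  1861 = 6·295 + 91
  295 = 3·91 + 22
  91 = 4·22 + 3
  22 = 7·3 + 1
  3 = 3·1
so gcd(2156, 1861) = 1.
1 divides 278, so solutions exist.
Back-substitute for Bézout coefficients:
  1 = 22 - 7·3
  ... = 1861·(-687) + 2156·(593)
So 1861·(-687) ≡ 1 (mod 2156); multiply by 278: y ≡ -190986 (mod 2156).
Smallest nonnegative: y = -190986 mod 2156 = 898.

898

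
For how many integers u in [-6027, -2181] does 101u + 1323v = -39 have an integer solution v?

3

gcd(1323, 101) = 1.
By Bézout, 101*(131) + 1323*(-10) = 1.
Particular solution: (183, -14).
General solution: u = 183 + 1323t, v = -14 - 101t for integer t.
-6027 ≤ 183 + 1323t ≤ -2181 gives t ∈ [-4, -2], which is 3 values.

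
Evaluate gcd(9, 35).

1

gcd(35, 9) = 1  (35 = 3×9 + 8, 9 = 1×8 + 1, 8 = 8×1).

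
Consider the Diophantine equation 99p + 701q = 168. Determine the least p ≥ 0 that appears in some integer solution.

gcd(701, 99):
  701 = 7×99 + 8
  99 = 12×8 + 3
  8 = 2×3 + 2
  3 = 1×2 + 1
  2 = 2×1
so gcd(701, 99) = 1.
1 divides 168, so solutions exist.
Back-substitute for Bézout coefficients:
  1 = 3 - 1×2
  ... = 99×(262) + 701×(-37)
Scale by 168/1 = 168: (p₀, q₀) = (44016, -6216).
General solution: p = 44016 + 701t, q = -6216 - 99t for integer t.
p ≥ 0: smallest is 44016 mod 701 = 554 (at t = -62), with q = -78.

554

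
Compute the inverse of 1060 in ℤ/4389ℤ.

gcd(4389, 1060) = 1  (4389 = 4×1060 + 149, 1060 = 7×149 + 17, 149 = 8×17 + 13, 17 = 1×13 + 4, 13 = 3×4 + 1, 4 = 4×1).
Back-substituting, 1060×(-1031) + 4389×(249) = 1.
So 1060×-1031 ≡ 1 (mod 4389), and -1031 mod 4389 = 3358.

3358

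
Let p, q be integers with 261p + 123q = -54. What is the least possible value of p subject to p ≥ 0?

21

gcd(261, 123) = 3.
3 divides -54, so solutions exist.
By Bézout, 261*(-8) + 123*(17) = 3.
Scale by -54/3 = -18: (p₀, q₀) = (144, -306).
General solution: p = 144 + 41t, q = -306 - 87t for integer t.
p ≥ 0: smallest is 144 mod 41 = 21 (at t = -3), with q = -45.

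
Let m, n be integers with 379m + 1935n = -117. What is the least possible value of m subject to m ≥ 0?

837

gcd(1935, 379) = 1  (1935 = 5*379 + 40, 379 = 9*40 + 19, 40 = 2*19 + 2, 19 = 9*2 + 1, 2 = 2*1).
1 divides -117, so solutions exist.
Back-substituting, 379*(919) + 1935*(-180) = 1.
Scale by -117/1 = -117: (m₀, n₀) = (-107523, 21060).
General solution: m = -107523 + 1935t, n = 21060 - 379t for integer t.
m ≥ 0: smallest is -107523 mod 1935 = 837 (at t = 56), with n = -164.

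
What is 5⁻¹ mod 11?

9

gcd(11, 5) = 1.
By Bézout, 5·(-2) + 11·(1) = 1.
So 5·-2 ≡ 1 (mod 11), and -2 mod 11 = 9.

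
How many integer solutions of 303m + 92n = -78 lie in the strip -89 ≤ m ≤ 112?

2

gcd(303, 92):
  303 = 3·92 + 27
  92 = 3·27 + 11
  27 = 2·11 + 5
  11 = 2·5 + 1
  5 = 5·1
so gcd(303, 92) = 1.
Back-substitute for Bézout coefficients:
  1 = 11 - 2·5
  ... = 303·(-17) + 92·(56)
Scale by -78: particular solution (1326, -4368); reduce m mod 92: (38, -126).
General solution: m = 38 + 92t, n = -126 - 303t for integer t.
-89 ≤ 38 + 92t ≤ 112 gives t ∈ [-1, 0], which is 2 values.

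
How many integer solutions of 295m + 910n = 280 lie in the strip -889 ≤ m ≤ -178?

4

gcd(910, 295):
  910 = 3*295 + 25
  295 = 11*25 + 20
  25 = 1*20 + 5
  20 = 4*5
so gcd(910, 295) = 5.
Back-substitute for Bézout coefficients:
  5 = 25 - 1*20
  ... = 295*(-37) + 910*(12)
Scale by 56: particular solution (-2072, 672); reduce m mod 182: (112, -36).
General solution: m = 112 + 182t, n = -36 - 59t for integer t.
-889 ≤ 112 + 182t ≤ -178 gives t ∈ [-5, -2], which is 4 values.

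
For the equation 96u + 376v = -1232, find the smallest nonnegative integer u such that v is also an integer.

gcd(376, 96) = 8  (376 = 3×96 + 88, 96 = 1×88 + 8, 88 = 11×8).
8 divides -1232, so solutions exist.
Back-substituting, 96×(4) + 376×(-1) = 8.
Scale by -1232/8 = -154: (u₀, v₀) = (-616, 154).
General solution: u = -616 + 47t, v = 154 - 12t for integer t.
u ≥ 0: smallest is -616 mod 47 = 42 (at t = 14), with v = -14.

42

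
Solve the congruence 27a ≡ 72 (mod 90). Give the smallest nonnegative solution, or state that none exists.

gcd(90, 27) = 9  (90 = 3·27 + 9, 27 = 3·9).
9 divides 72, so solutions exist.
Back-substituting, 27·(-3) + 90·(1) = 9.
So 27·(-3) ≡ 9 (mod 90); multiply by 8: a ≡ -24 (mod 10).
Smallest nonnegative: a = -24 mod 10 = 6.

6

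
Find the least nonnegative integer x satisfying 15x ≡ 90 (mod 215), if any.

gcd(215, 15) = 5.
5 divides 90, so solutions exist.
By Bézout, 15×(-14) + 215×(1) = 5.
So 15×(-14) ≡ 5 (mod 215); multiply by 18: x ≡ -252 (mod 43).
Smallest nonnegative: x = -252 mod 43 = 6.

6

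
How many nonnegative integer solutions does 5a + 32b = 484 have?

3

gcd(32, 5) = 1  (32 = 6*5 + 2, 5 = 2*2 + 1, 2 = 2*1).
Back-substituting, 5*(13) + 32*(-2) = 1.
Scale by 484: one solution is (6292, -968). Reduce a mod 32: (20, 12).
General: a = 20 + 32t, b = 12 - 5t.
a ≥ 0 ⇒ t ≥ 0; b ≥ 0 ⇒ t ≤ 2. So t ∈ [0, 2]: 3 solutions.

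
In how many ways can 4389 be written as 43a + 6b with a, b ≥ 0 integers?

gcd(43, 6) = 1.
By Bézout, 43×(1) + 6×(-7) = 1.
One solution: (3, 710).
General: a = 3 + 6t, b = 710 - 43t.
a ≥ 0 ⇒ t ≥ 0; b ≥ 0 ⇒ t ≤ 16. So t ∈ [0, 16]: 17 solutions.

17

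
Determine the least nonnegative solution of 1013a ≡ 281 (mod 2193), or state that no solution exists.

gcd(2193, 1013) = 1  (2193 = 2×1013 + 167, 1013 = 6×167 + 11, 167 = 15×11 + 2, 11 = 5×2 + 1, 2 = 2×1).
1 divides 281, so solutions exist.
Back-substituting, 1013×(998) + 2193×(-461) = 1.
So 1013×(998) ≡ 1 (mod 2193); multiply by 281: a ≡ 280438 (mod 2193).
Smallest nonnegative: a = 280438 mod 2193 = 1927.

1927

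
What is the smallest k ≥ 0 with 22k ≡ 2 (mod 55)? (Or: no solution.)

no solution

gcd(55, 22):
  55 = 2×22 + 11
  22 = 2×11
so gcd(55, 22) = 11.
11 does not divide 2, so the congruence has no solution.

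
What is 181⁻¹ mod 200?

gcd(200, 181) = 1  (200 = 1×181 + 19, 181 = 9×19 + 10, 19 = 1×10 + 9, 10 = 1×9 + 1, 9 = 9×1).
Back-substituting, 181×(21) + 200×(-19) = 1.
So 181×21 ≡ 1 (mod 200), and 21 mod 200 = 21.

21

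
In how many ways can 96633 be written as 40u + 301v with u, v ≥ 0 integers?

gcd(301, 40) = 1.
By Bézout, 40×(143) + 301×(-19) = 1.
One solution: (211, 293).
General: u = 211 + 301t, v = 293 - 40t.
u ≥ 0 ⇒ t ≥ 0; v ≥ 0 ⇒ t ≤ 7. So t ∈ [0, 7]: 8 solutions.

8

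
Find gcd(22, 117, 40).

1

gcd(117, 22) = 1  (117 = 5·22 + 7, 22 = 3·7 + 1, 7 = 7·1).
gcd(1, 40) = 1.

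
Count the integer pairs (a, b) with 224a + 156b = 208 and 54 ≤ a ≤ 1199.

gcd(224, 156) = 4  (224 = 1*156 + 68, 156 = 2*68 + 20, 68 = 3*20 + 8, 20 = 2*8 + 4, 8 = 2*4).
Back-substituting, 224*(-16) + 156*(23) = 4.
Scale by 52: particular solution (-832, 1196); reduce a mod 39: (26, -36).
General solution: a = 26 + 39t, b = -36 - 56t for integer t.
54 ≤ 26 + 39t ≤ 1199 gives t ∈ [1, 30], which is 30 values.

30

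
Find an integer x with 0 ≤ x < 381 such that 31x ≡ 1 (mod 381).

gcd(381, 31) = 1  (381 = 12·31 + 9, 31 = 3·9 + 4, 9 = 2·4 + 1, 4 = 4·1).
Back-substituting, 31·(-86) + 381·(7) = 1.
So 31·-86 ≡ 1 (mod 381), and -86 mod 381 = 295.

295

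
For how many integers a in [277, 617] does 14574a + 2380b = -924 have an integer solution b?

gcd(14574, 2380) = 14  (14574 = 6·2380 + 294, 2380 = 8·294 + 28, 294 = 10·28 + 14, 28 = 2·14).
Back-substituting, 14574·(81) + 2380·(-496) = 14.
Scale by -66: particular solution (-5346, 32736); reduce a mod 170: (94, -576).
General solution: a = 94 + 170t, b = -576 - 1041t for integer t.
277 ≤ 94 + 170t ≤ 617 gives t ∈ [2, 3], which is 2 values.

2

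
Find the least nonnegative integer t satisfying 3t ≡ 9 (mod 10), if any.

3

gcd(10, 3) = 1  (10 = 3·3 + 1, 3 = 3·1).
1 divides 9, so solutions exist.
Back-substituting, 3·(-3) + 10·(1) = 1.
So 3·(-3) ≡ 1 (mod 10); multiply by 9: t ≡ -27 (mod 10).
Smallest nonnegative: t = -27 mod 10 = 3.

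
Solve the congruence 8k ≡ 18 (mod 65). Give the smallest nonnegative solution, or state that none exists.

gcd(65, 8) = 1.
1 divides 18, so solutions exist.
By Bézout, 8×(-8) + 65×(1) = 1.
So 8×(-8) ≡ 1 (mod 65); multiply by 18: k ≡ -144 (mod 65).
Smallest nonnegative: k = -144 mod 65 = 51.

51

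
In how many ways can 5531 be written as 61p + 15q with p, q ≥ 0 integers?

6

gcd(61, 15):
  61 = 4×15 + 1
  15 = 15×1
so gcd(61, 15) = 1.
Back-substitute for Bézout coefficients:
  1 = 61 - 4×15
  ... = 61×(1) + 15×(-4)
Scale by 5531: one solution is (5531, -22124). Reduce p mod 15: (11, 324).
General: p = 11 + 15t, q = 324 - 61t.
p ≥ 0 ⇒ t ≥ 0; q ≥ 0 ⇒ t ≤ 5. So t ∈ [0, 5]: 6 solutions.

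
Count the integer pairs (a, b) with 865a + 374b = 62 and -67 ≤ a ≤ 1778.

5

gcd(865, 374) = 1.
By Bézout, 865*(-179) + 374*(414) = 1.
Particular solution: (122, -282).
General solution: a = 122 + 374t, b = -282 - 865t for integer t.
-67 ≤ 122 + 374t ≤ 1778 gives t ∈ [0, 4], which is 5 values.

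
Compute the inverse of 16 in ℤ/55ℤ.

31

gcd(55, 16) = 1  (55 = 3·16 + 7, 16 = 2·7 + 2, 7 = 3·2 + 1, 2 = 2·1).
Back-substituting, 16·(-24) + 55·(7) = 1.
So 16·-24 ≡ 1 (mod 55), and -24 mod 55 = 31.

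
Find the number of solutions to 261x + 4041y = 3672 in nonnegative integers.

gcd(4041, 261) = 9.
By Bézout, 261·(31) + 4041·(-2) = 9.
One solution: (76, -4).
General: x = 76 + 449t, y = -4 - 29t.
x ≥ 0 ⇒ t ≥ 0; y ≥ 0 ⇒ t ≤ -1. So t ∈ [0, -1]: 0 solutions.

0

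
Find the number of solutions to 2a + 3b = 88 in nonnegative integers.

15

gcd(3, 2) = 1.
By Bézout, 2×(-1) + 3×(1) = 1.
One solution: (2, 28).
General: a = 2 + 3t, b = 28 - 2t.
a ≥ 0 ⇒ t ≥ 0; b ≥ 0 ⇒ t ≤ 14. So t ∈ [0, 14]: 15 solutions.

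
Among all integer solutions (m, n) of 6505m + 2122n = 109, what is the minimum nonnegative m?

gcd(6505, 2122) = 1  (6505 = 3*2122 + 139, 2122 = 15*139 + 37, 139 = 3*37 + 28, 37 = 1*28 + 9, 28 = 3*9 + 1, 9 = 9*1).
1 divides 109, so solutions exist.
Back-substituting, 6505*(229) + 2122*(-702) = 1.
Scale by 109/1 = 109: (m₀, n₀) = (24961, -76518).
General solution: m = 24961 + 2122t, n = -76518 - 6505t for integer t.
m ≥ 0: smallest is 24961 mod 2122 = 1619 (at t = -11), with n = -4963.

1619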